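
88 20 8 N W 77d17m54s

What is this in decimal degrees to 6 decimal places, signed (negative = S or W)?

88.335556, -77.298333

Lat: 88° + 20/60 + 8/3600 = 88 + 0.333333 + 0.002222 = 88.3355556
N ⇒ keep positive
λ: 17′ + 54″ = 17.90000′; 77 + 17.90000/60 = 77.2983333
W → negative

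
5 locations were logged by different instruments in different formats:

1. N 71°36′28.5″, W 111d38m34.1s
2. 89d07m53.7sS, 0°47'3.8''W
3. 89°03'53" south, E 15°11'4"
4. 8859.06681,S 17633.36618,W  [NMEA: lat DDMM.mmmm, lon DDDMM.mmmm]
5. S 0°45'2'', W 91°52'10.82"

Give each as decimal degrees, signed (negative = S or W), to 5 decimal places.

1. 71.60792, -111.64281
2. -89.13158, -0.78439
3. -89.06472, 15.18444
4. -88.98445, -176.55610
5. -0.75056, -91.86967

Point 1:
  Latitude: 71 + 36/60 + 28.5/3600 = 71.607917
  N → positive
  Longitude: 111 + 38/60 + 34.1/3600 = 111.642806
  W ⇒ negate
Point 2:
  Lat: 89° + 7/60 + 53.7/3600 = 89 + 0.116667 + 0.014917 = 89.131583
  hemisphere S, so the sign is −
  Lon: 0° + 47/60 + 3.8/3600 = 0 + 0.783333 + 0.001056 = 0.784389
  W → negative
Point 3:
  φ: 89 + 3/60 + 53/3600 = 89.064722
  hemisphere S, so the sign is −
  λ: 15° + 11/60 + 4/3600 = 15 + 0.183333 + 0.001111 = 15.184444
  E → positive
Point 4:
  Lat: split at 2 digits → 88° and 59.06681′; 88 + 59.06681/60 = 88.984447
  hemisphere S, so the sign is −
  Longitude: degrees = first 3 digits = 176, minutes = 33.36618; 176 + 33.36618/60 = 176.556103
  W → negative
Point 5:
  φ: 0 + 45/60 + 2/3600 = 0.750556
  S → negative
  Longitude: 52′ + 10.82″ = 52.18033′; 91 + 52.18033/60 = 91.869672
  W → negative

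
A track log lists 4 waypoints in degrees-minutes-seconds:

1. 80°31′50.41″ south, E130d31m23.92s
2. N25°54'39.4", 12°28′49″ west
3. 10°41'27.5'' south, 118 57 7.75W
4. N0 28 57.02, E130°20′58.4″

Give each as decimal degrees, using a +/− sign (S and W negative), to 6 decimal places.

1. -80.530669, 130.523311
2. 25.910944, -12.480278
3. -10.690972, -118.952153
4. 0.482506, 130.349556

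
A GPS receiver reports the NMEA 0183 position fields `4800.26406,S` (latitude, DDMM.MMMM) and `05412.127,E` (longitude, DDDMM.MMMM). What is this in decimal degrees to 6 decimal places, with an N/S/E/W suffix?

48.004401° S, 54.202117° E

φ: split at 2 digits → 48° and 0.26406′; 48 + 0.26406/60 = 48.0044010
Longitude: degrees = first 3 digits = 54, minutes = 12.127; 54 + 12.127/60 = 54.2021167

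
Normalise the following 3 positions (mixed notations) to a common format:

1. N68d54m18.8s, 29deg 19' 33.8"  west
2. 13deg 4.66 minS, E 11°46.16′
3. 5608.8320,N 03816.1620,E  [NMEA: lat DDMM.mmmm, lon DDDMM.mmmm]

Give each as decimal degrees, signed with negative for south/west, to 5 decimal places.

Point 1:
  Lat: 68 + 54/60 + 18.8/3600 = 68.905222
  N → positive
  Longitude: 29 + 19/60 + 33.8/3600 = 29.326056
  W → negative
Point 2:
  Lat: 4.66′ = 0.077667°; total 13.077667
  S → negative
  λ: 11 + 46.16/60 = 11.769333
  E → positive
Point 3:
  Lat: split at 2 digits → 56° and 8.832′; 56 + 8.832/60 = 56.147200
  N ⇒ keep positive
  Longitude: split at 3 digits → 038° and 16.162′; 38 + 16.162/60 = 38.269367
  E ⇒ keep positive

1. 68.90522, -29.32606
2. -13.07767, 11.76933
3. 56.14720, 38.26937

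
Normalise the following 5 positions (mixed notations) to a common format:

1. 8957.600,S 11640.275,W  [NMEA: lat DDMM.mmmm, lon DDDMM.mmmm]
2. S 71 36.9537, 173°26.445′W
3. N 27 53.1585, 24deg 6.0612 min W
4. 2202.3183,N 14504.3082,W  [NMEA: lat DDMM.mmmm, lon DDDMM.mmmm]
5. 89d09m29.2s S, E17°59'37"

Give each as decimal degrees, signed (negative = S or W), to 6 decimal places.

1. -89.960000, -116.671250
2. -71.615895, -173.440750
3. 27.885975, -24.101020
4. 22.038638, -145.071803
5. -89.158111, 17.993611

Point 1:
  Latitude: split at 2 digits → 89° and 57.6′; 89 + 57.6/60 = 89.9600000
  hemisphere S, so the sign is −
  Longitude: split at 3 digits → 116° and 40.275′; 116 + 40.275/60 = 116.6712500
  W ⇒ negate
Point 2:
  Latitude: 71 + 36.9537/60 = 71.6158950
  hemisphere S, so the sign is −
  Lon: 26.445′ = 0.440750°; total 173.4407500
  W ⇒ negate
Point 3:
  Lat: 27 + 53.1585/60 = 27.8859750
  N → positive
  Lon: 6.0612′ = 0.101020°; total 24.1010200
  W ⇒ negate
Point 4:
  Lat: degrees = first 2 digits = 22, minutes = 2.3183; 22 + 2.3183/60 = 22.0386383
  N ⇒ keep positive
  λ: split at 3 digits → 145° and 4.3082′; 145 + 4.3082/60 = 145.0718033
  W → negative
Point 5:
  φ: 89° + 9/60 + 29.2/3600 = 89 + 0.150000 + 0.008111 = 89.1581111
  S → negative
  Longitude: 17° + 59/60 + 37/3600 = 17 + 0.983333 + 0.010278 = 17.9936111
  E → positive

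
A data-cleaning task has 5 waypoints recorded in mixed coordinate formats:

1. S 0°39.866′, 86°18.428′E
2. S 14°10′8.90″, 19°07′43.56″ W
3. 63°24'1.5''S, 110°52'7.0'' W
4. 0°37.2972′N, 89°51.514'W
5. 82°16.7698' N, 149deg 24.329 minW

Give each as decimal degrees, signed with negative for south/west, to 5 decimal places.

1. -0.66443, 86.30713
2. -14.16914, -19.12877
3. -63.40042, -110.86861
4. 0.62162, -89.85857
5. 82.27950, -149.40548

Point 1:
  Latitude: 39.866′ = 0.664433°; total 0.664433
  S → negative
  λ: 18.428′ = 0.307133°; total 86.307133
  E ⇒ keep positive
Point 2:
  Latitude: 10′ + 8.9″ = 10.14833′; 14 + 10.14833/60 = 14.169139
  hemisphere S, so the sign is −
  Longitude: 7′ + 43.56″ = 7.72600′; 19 + 7.72600/60 = 19.128767
  W → negative
Point 3:
  φ: 63° + 24/60 + 1.5/3600 = 63 + 0.400000 + 0.000417 = 63.400417
  hemisphere S, so the sign is −
  Lon: 110 + 52/60 + 7/3600 = 110.868611
  hemisphere W, so the sign is −
Point 4:
  Lat: 0 + 37.2972/60 = 0.621620
  N → positive
  λ: 51.514′ = 0.858567°; total 89.858567
  hemisphere W, so the sign is −
Point 5:
  φ: 16.7698′ = 0.279497°; total 82.279497
  N ⇒ keep positive
  λ: 149 + 24.329/60 = 149.405483
  W → negative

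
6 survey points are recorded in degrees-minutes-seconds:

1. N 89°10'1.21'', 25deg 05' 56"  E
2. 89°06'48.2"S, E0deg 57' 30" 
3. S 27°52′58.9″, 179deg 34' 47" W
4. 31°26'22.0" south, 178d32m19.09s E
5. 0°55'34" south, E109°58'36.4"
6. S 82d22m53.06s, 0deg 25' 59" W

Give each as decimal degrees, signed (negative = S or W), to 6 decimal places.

1. 89.167003, 25.098889
2. -89.113389, 0.958333
3. -27.883028, -179.579722
4. -31.439444, 178.538636
5. -0.926111, 109.976778
6. -82.381406, -0.433056

Point 1:
  Lat: 10′ + 1.21″ = 10.02017′; 89 + 10.02017/60 = 89.1670028
  N ⇒ keep positive
  λ: 25° + 5/60 + 56/3600 = 25 + 0.083333 + 0.015556 = 25.0988889
  E ⇒ keep positive
Point 2:
  Latitude: 89° + 6/60 + 48.2/3600 = 89 + 0.100000 + 0.013389 = 89.1133889
  hemisphere S, so the sign is −
  Lon: 0° + 57/60 + 30/3600 = 0 + 0.950000 + 0.008333 = 0.9583333
  E ⇒ keep positive
Point 3:
  Latitude: 52′ + 58.9″ = 52.98167′; 27 + 52.98167/60 = 27.8830278
  S ⇒ negate
  Longitude: 179° + 34/60 + 47/3600 = 179 + 0.566667 + 0.013056 = 179.5797222
  W → negative
Point 4:
  φ: 31 + 26/60 + 22/3600 = 31.4394444
  S → negative
  Longitude: 178 + 32/60 + 19.09/3600 = 178.5386361
  E → positive
Point 5:
  Lat: 0 + 55/60 + 34/3600 = 0.9261111
  S → negative
  λ: 109° + 58/60 + 36.4/3600 = 109 + 0.966667 + 0.010111 = 109.9767778
  E → positive
Point 6:
  Lat: 22′ + 53.06″ = 22.88433′; 82 + 22.88433/60 = 82.3814056
  S ⇒ negate
  Longitude: 0° + 25/60 + 59/3600 = 0 + 0.416667 + 0.016389 = 0.4330556
  W → negative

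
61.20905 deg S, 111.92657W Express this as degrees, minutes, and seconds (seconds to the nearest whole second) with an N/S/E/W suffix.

Lat: 0.209050 × 60 = 12.54300′ → 12′, remainder × 60 = 32.58″
λ: 0.926570 × 60 = 55.59420′ → 55′, remainder × 60 = 35.65″

61°12′33″ S, 111°55′36″ W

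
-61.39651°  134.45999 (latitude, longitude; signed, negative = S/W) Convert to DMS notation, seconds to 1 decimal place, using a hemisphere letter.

Latitude is negative → S; |value| = 61.396510
Lat: 0.396510 × 60 = 23.79060′ → 23′, remainder × 60 = 47.436″
λ: 0.459990° → 27.59940′; 0.59940 × 60 = 35.964″

61°23′47.4″ S, 134°27′36.0″ E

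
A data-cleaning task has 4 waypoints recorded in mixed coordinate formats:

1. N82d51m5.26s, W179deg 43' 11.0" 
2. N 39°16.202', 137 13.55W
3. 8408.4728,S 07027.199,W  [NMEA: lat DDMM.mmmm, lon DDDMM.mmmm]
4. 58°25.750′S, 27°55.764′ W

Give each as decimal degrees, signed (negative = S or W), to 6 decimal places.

1. 82.851461, -179.719722
2. 39.270033, -137.225833
3. -84.141213, -70.453317
4. -58.429167, -27.929400

Point 1:
  φ: 51′ + 5.26″ = 51.08767′; 82 + 51.08767/60 = 82.8514611
  N ⇒ keep positive
  Lon: 179 + 43/60 + 11/3600 = 179.7197222
  W ⇒ negate
Point 2:
  Latitude: 39 + 16.202/60 = 39.2700333
  N ⇒ keep positive
  λ: 13.55′ = 0.225833°; total 137.2258333
  W ⇒ negate
Point 3:
  Latitude: split at 2 digits → 84° and 8.4728′; 84 + 8.4728/60 = 84.1412133
  S → negative
  Lon: degrees = first 3 digits = 70, minutes = 27.199; 70 + 27.199/60 = 70.4533167
  hemisphere W, so the sign is −
Point 4:
  φ: 58 + 25.75/60 = 58.4291667
  S → negative
  λ: 55.764′ = 0.929400°; total 27.9294000
  W → negative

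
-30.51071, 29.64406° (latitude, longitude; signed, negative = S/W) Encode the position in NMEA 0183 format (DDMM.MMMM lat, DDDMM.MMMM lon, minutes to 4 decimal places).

Latitude is negative → S; |value| = 30.510710
Lat: 30° + 0.510710 × 60 = 30° 30.642600′
λ: fractional part 0.644060 → 38.643600 minutes

3030.6426,S / 02938.6436,E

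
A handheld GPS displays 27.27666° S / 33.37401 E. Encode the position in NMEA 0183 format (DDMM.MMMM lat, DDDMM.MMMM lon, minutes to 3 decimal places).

φ: 27° + 0.276660 × 60 = 27° 16.59960′
λ: 33° + 0.374010 × 60 = 33° 22.44060′

2716.600,S / 03322.441,E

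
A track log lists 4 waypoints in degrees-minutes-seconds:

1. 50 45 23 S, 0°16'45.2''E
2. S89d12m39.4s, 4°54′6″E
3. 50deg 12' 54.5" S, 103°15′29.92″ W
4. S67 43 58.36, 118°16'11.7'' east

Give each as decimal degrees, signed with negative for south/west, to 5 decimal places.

Point 1:
  Latitude: 50° + 45/60 + 23/3600 = 50 + 0.750000 + 0.006389 = 50.756389
  hemisphere S, so the sign is −
  λ: 0 + 16/60 + 45.2/3600 = 0.279222
  E → positive
Point 2:
  Lat: 89 + 12/60 + 39.4/3600 = 89.210944
  S → negative
  λ: 4° + 54/60 + 6/3600 = 4 + 0.900000 + 0.001667 = 4.901667
  E ⇒ keep positive
Point 3:
  Lat: 12′ + 54.5″ = 12.90833′; 50 + 12.90833/60 = 50.215139
  hemisphere S, so the sign is −
  Lon: 15′ + 29.92″ = 15.49867′; 103 + 15.49867/60 = 103.258311
  W → negative
Point 4:
  φ: 67° + 43/60 + 58.36/3600 = 67 + 0.716667 + 0.016211 = 67.732878
  hemisphere S, so the sign is −
  Longitude: 16′ + 11.7″ = 16.19500′; 118 + 16.19500/60 = 118.269917
  E → positive

1. -50.75639, 0.27922
2. -89.21094, 4.90167
3. -50.21514, -103.25831
4. -67.73288, 118.26992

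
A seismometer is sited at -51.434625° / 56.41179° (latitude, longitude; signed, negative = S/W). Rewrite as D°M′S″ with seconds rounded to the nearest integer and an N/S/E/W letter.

51°26′5″ S, 56°24′42″ E

Latitude is negative → S; |value| = 51.434625
Latitude: 0.434625 × 60 = 26.07750′ → 26′, remainder × 60 = 4.65″
Longitude: 0.411790° → 24.70740′; 0.70740 × 60 = 42.44″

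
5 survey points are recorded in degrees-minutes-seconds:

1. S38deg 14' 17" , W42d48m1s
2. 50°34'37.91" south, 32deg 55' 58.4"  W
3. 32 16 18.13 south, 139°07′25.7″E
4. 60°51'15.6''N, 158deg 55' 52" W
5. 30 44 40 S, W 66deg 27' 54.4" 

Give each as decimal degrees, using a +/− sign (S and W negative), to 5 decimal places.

1. -38.23806, -42.80028
2. -50.57720, -32.93289
3. -32.27170, 139.12381
4. 60.85433, -158.93111
5. -30.74444, -66.46511

Point 1:
  Latitude: 14′ + 17″ = 14.28333′; 38 + 14.28333/60 = 38.238056
  S ⇒ negate
  Lon: 42 + 48/60 + 1/3600 = 42.800278
  hemisphere W, so the sign is −
Point 2:
  Lat: 50° + 34/60 + 37.91/3600 = 50 + 0.566667 + 0.010531 = 50.577197
  hemisphere S, so the sign is −
  Longitude: 55′ + 58.4″ = 55.97333′; 32 + 55.97333/60 = 32.932889
  W → negative
Point 3:
  Latitude: 16′ + 18.13″ = 16.30217′; 32 + 16.30217/60 = 32.271703
  S → negative
  λ: 139° + 7/60 + 25.7/3600 = 139 + 0.116667 + 0.007139 = 139.123806
  E → positive
Point 4:
  φ: 60 + 51/60 + 15.6/3600 = 60.854333
  N ⇒ keep positive
  Longitude: 158° + 55/60 + 52/3600 = 158 + 0.916667 + 0.014444 = 158.931111
  W → negative
Point 5:
  φ: 30° + 44/60 + 40/3600 = 30 + 0.733333 + 0.011111 = 30.744444
  S ⇒ negate
  λ: 66° + 27/60 + 54.4/3600 = 66 + 0.450000 + 0.015111 = 66.465111
  hemisphere W, so the sign is −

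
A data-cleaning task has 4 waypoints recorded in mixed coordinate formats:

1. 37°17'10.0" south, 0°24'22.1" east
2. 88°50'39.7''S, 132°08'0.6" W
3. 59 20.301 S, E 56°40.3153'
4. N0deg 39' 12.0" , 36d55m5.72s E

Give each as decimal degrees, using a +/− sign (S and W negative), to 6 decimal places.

Point 1:
  Latitude: 37 + 17/60 + 10/3600 = 37.2861111
  S ⇒ negate
  Longitude: 0° + 24/60 + 22.1/3600 = 0 + 0.400000 + 0.006139 = 0.4061389
  E ⇒ keep positive
Point 2:
  Lat: 88 + 50/60 + 39.7/3600 = 88.8443611
  hemisphere S, so the sign is −
  λ: 132 + 8/60 + 0.6/3600 = 132.1335000
  hemisphere W, so the sign is −
Point 3:
  φ: 20.301′ = 0.338350°; total 59.3383500
  S ⇒ negate
  λ: 56 + 40.3153/60 = 56.6719217
  E ⇒ keep positive
Point 4:
  φ: 0° + 39/60 + 12/3600 = 0 + 0.650000 + 0.003333 = 0.6533333
  N → positive
  Lon: 36° + 55/60 + 5.72/3600 = 36 + 0.916667 + 0.001589 = 36.9182556
  E → positive

1. -37.286111, 0.406139
2. -88.844361, -132.133500
3. -59.338350, 56.671922
4. 0.653333, 36.918256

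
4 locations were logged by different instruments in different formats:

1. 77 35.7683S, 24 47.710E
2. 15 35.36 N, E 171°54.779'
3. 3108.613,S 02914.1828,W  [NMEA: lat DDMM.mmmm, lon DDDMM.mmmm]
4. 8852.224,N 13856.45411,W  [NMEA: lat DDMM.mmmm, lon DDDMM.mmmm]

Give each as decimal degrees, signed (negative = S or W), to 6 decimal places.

1. -77.596138, 24.795167
2. 15.589333, 171.912983
3. -31.143550, -29.236380
4. 88.870400, -138.940902

Point 1:
  Lat: 35.7683′ = 0.596138°; total 77.5961383
  hemisphere S, so the sign is −
  λ: 24 + 47.71/60 = 24.7951667
  E ⇒ keep positive
Point 2:
  φ: 35.36′ = 0.589333°; total 15.5893333
  N → positive
  λ: 54.779′ = 0.912983°; total 171.9129833
  E ⇒ keep positive
Point 3:
  φ: degrees = first 2 digits = 31, minutes = 8.613; 31 + 8.613/60 = 31.1435500
  S → negative
  Lon: degrees = first 3 digits = 29, minutes = 14.1828; 29 + 14.1828/60 = 29.2363800
  hemisphere W, so the sign is −
Point 4:
  Latitude: degrees = first 2 digits = 88, minutes = 52.224; 88 + 52.224/60 = 88.8704000
  N → positive
  Lon: degrees = first 3 digits = 138, minutes = 56.45411; 138 + 56.45411/60 = 138.9409018
  W ⇒ negate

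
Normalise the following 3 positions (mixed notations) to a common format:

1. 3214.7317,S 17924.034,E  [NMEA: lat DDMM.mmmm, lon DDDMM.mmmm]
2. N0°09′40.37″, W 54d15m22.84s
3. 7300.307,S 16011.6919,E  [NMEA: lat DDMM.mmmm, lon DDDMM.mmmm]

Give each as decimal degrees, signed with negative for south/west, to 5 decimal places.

Point 1:
  φ: split at 2 digits → 32° and 14.7317′; 32 + 14.7317/60 = 32.245528
  S → negative
  Lon: degrees = first 3 digits = 179, minutes = 24.034; 179 + 24.034/60 = 179.400567
  E ⇒ keep positive
Point 2:
  Lat: 9′ + 40.37″ = 9.67283′; 0 + 9.67283/60 = 0.161214
  N → positive
  Longitude: 54° + 15/60 + 22.84/3600 = 54 + 0.250000 + 0.006344 = 54.256344
  hemisphere W, so the sign is −
Point 3:
  Lat: degrees = first 2 digits = 73, minutes = 0.307; 73 + 0.307/60 = 73.005117
  hemisphere S, so the sign is −
  Longitude: degrees = first 3 digits = 160, minutes = 11.6919; 160 + 11.6919/60 = 160.194865
  E → positive

1. -32.24553, 179.40057
2. 0.16121, -54.25634
3. -73.00512, 160.19487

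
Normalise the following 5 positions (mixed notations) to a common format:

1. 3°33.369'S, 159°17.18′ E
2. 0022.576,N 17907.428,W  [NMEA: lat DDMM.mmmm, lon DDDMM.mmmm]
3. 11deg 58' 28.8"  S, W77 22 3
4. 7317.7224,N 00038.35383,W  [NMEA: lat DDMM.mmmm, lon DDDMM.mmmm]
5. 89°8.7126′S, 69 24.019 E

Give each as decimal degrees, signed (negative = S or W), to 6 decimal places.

1. -3.556150, 159.286333
2. 0.376267, -179.123800
3. -11.974667, -77.367500
4. 73.295373, -0.639231
5. -89.145210, 69.400317

Point 1:
  Lat: 3 + 33.369/60 = 3.5561500
  S ⇒ negate
  Longitude: 159 + 17.18/60 = 159.2863333
  E → positive
Point 2:
  Latitude: split at 2 digits → 00° and 22.576′; 0 + 22.576/60 = 0.3762667
  N → positive
  λ: split at 3 digits → 179° and 7.428′; 179 + 7.428/60 = 179.1238000
  W ⇒ negate
Point 3:
  φ: 11 + 58/60 + 28.8/3600 = 11.9746667
  S → negative
  λ: 22′ + 3″ = 22.05000′; 77 + 22.05000/60 = 77.3675000
  hemisphere W, so the sign is −
Point 4:
  Lat: degrees = first 2 digits = 73, minutes = 17.7224; 73 + 17.7224/60 = 73.2953733
  N → positive
  λ: degrees = first 3 digits = 0, minutes = 38.35383; 0 + 38.35383/60 = 0.6392305
  W → negative
Point 5:
  Lat: 89 + 8.7126/60 = 89.1452100
  hemisphere S, so the sign is −
  Longitude: 24.019′ = 0.400317°; total 69.4003167
  E ⇒ keep positive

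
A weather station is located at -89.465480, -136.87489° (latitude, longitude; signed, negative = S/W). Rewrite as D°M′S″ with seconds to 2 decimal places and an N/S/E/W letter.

Latitude is negative → S; |value| = 89.465480
Lat: 0.465480 × 60 = 27.92880′ → 27′, remainder × 60 = 55.7280″
Longitude is negative → W; |value| = 136.874890
Lon: 0.874890 × 60 = 52.49340′ → 52′, remainder × 60 = 29.6040″

89°27′55.73″ S, 136°52′29.60″ W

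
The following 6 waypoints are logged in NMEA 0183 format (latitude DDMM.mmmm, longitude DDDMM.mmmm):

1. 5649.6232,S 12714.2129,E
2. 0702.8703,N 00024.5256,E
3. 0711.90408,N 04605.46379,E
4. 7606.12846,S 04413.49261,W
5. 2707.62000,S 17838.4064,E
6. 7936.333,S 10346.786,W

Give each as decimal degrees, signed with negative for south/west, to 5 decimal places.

1. -56.82705, 127.23688
2. 7.04784, 0.40876
3. 7.19840, 46.09106
4. -76.10214, -44.22488
5. -27.12700, 178.64011
6. -79.60555, -103.77977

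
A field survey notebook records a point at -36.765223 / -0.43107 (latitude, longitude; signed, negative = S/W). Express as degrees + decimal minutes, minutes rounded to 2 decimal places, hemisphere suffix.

Latitude is negative → S; |value| = 36.765223
φ: 36° + 0.765223 × 60 = 36° 45.9134′
Longitude is negative → W; |value| = 0.431070
Lon: fractional part 0.431070 → 25.8642 minutes

36° 45.91′ S, 0° 25.86′ W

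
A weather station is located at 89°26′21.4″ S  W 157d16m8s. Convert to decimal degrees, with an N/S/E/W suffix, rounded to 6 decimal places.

89.439278° S, 157.268889° W

Latitude: 89° + 26/60 + 21.4/3600 = 89 + 0.433333 + 0.005944 = 89.4392778
Lon: 16′ + 8″ = 16.13333′; 157 + 16.13333/60 = 157.2688889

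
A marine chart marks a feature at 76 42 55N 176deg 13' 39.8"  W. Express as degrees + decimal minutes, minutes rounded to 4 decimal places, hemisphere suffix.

76° 42.9167′ N, 176° 13.6633′ W

φ: 42 + 55/60 = 42.916667′
λ: seconds/60 = 0.66333; minutes = 13 + 0.66333 = 13.663333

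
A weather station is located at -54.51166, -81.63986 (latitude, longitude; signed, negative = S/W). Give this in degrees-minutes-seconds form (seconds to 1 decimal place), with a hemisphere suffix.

54°30′42.0″ S, 81°38′23.5″ W

Latitude is negative → S; |value| = 54.511660
Latitude: whole degrees 54; 30.69960′ → 30′ and 41.976″
Longitude is negative → W; |value| = 81.639860
Longitude: 0.639860° → 38.39160′; 0.39160 × 60 = 23.496″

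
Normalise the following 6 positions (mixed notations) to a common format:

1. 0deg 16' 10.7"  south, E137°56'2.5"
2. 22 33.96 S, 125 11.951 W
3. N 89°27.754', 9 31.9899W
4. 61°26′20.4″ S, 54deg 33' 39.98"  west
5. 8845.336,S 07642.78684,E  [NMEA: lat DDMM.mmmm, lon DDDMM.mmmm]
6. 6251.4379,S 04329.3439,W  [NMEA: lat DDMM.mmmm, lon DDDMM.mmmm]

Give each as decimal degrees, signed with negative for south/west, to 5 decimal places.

Point 1:
  Latitude: 16′ + 10.7″ = 16.17833′; 0 + 16.17833/60 = 0.269639
  S → negative
  Lon: 137° + 56/60 + 2.5/3600 = 137 + 0.933333 + 0.000694 = 137.934028
  E → positive
Point 2:
  Latitude: 33.96′ = 0.566000°; total 22.566000
  S → negative
  Longitude: 125 + 11.951/60 = 125.199183
  W ⇒ negate
Point 3:
  φ: 27.754′ = 0.462567°; total 89.462567
  N ⇒ keep positive
  λ: 31.9899′ = 0.533165°; total 9.533165
  hemisphere W, so the sign is −
Point 4:
  Latitude: 26′ + 20.4″ = 26.34000′; 61 + 26.34000/60 = 61.439000
  S ⇒ negate
  λ: 54 + 33/60 + 39.98/3600 = 54.561106
  W ⇒ negate
Point 5:
  Lat: degrees = first 2 digits = 88, minutes = 45.336; 88 + 45.336/60 = 88.755600
  hemisphere S, so the sign is −
  Longitude: split at 3 digits → 076° and 42.78684′; 76 + 42.78684/60 = 76.713114
  E ⇒ keep positive
Point 6:
  Lat: split at 2 digits → 62° and 51.4379′; 62 + 51.4379/60 = 62.857298
  hemisphere S, so the sign is −
  Longitude: split at 3 digits → 043° and 29.3439′; 43 + 29.3439/60 = 43.489065
  hemisphere W, so the sign is −

1. -0.26964, 137.93403
2. -22.56600, -125.19918
3. 89.46257, -9.53317
4. -61.43900, -54.56111
5. -88.75560, 76.71311
6. -62.85730, -43.48907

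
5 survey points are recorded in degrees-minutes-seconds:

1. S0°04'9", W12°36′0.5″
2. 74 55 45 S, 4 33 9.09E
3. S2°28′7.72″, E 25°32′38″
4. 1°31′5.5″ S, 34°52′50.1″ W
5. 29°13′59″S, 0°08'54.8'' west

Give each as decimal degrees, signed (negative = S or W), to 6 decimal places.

1. -0.069167, -12.600139
2. -74.929167, 4.552525
3. -2.468811, 25.543889
4. -1.518194, -34.880583
5. -29.233056, -0.148556

Point 1:
  Latitude: 0° + 4/60 + 9/3600 = 0 + 0.066667 + 0.002500 = 0.0691667
  S → negative
  Longitude: 12° + 36/60 + 0.5/3600 = 12 + 0.600000 + 0.000139 = 12.6001389
  hemisphere W, so the sign is −
Point 2:
  Lat: 55′ + 45″ = 55.75000′; 74 + 55.75000/60 = 74.9291667
  S ⇒ negate
  Lon: 4° + 33/60 + 9.09/3600 = 4 + 0.550000 + 0.002525 = 4.5525250
  E → positive
Point 3:
  Lat: 2 + 28/60 + 7.72/3600 = 2.4688111
  hemisphere S, so the sign is −
  λ: 32′ + 38″ = 32.63333′; 25 + 32.63333/60 = 25.5438889
  E → positive
Point 4:
  Latitude: 1° + 31/60 + 5.5/3600 = 1 + 0.516667 + 0.001528 = 1.5181944
  S → negative
  Lon: 34 + 52/60 + 50.1/3600 = 34.8805833
  W ⇒ negate
Point 5:
  Latitude: 13′ + 59″ = 13.98333′; 29 + 13.98333/60 = 29.2330556
  S → negative
  λ: 0 + 8/60 + 54.8/3600 = 0.1485556
  hemisphere W, so the sign is −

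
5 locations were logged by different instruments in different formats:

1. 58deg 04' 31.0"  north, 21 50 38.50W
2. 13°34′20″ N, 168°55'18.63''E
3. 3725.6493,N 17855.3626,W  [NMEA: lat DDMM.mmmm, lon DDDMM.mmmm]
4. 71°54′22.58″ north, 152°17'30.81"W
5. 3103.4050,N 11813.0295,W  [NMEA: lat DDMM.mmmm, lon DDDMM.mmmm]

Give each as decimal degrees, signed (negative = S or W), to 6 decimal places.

Point 1:
  φ: 58° + 4/60 + 31/3600 = 58 + 0.066667 + 0.008611 = 58.0752778
  N → positive
  λ: 50′ + 38.5″ = 50.64167′; 21 + 50.64167/60 = 21.8440278
  W ⇒ negate
Point 2:
  Lat: 13 + 34/60 + 20/3600 = 13.5722222
  N ⇒ keep positive
  λ: 168 + 55/60 + 18.63/3600 = 168.9218417
  E ⇒ keep positive
Point 3:
  φ: split at 2 digits → 37° and 25.6493′; 37 + 25.6493/60 = 37.4274883
  N → positive
  Lon: split at 3 digits → 178° and 55.3626′; 178 + 55.3626/60 = 178.9227100
  W → negative
Point 4:
  φ: 71 + 54/60 + 22.58/3600 = 71.9062722
  N ⇒ keep positive
  λ: 152 + 17/60 + 30.81/3600 = 152.2918917
  hemisphere W, so the sign is −
Point 5:
  Latitude: split at 2 digits → 31° and 3.405′; 31 + 3.405/60 = 31.0567500
  N → positive
  Lon: degrees = first 3 digits = 118, minutes = 13.0295; 118 + 13.0295/60 = 118.2171583
  W ⇒ negate

1. 58.075278, -21.844028
2. 13.572222, 168.921842
3. 37.427488, -178.922710
4. 71.906272, -152.291892
5. 31.056750, -118.217158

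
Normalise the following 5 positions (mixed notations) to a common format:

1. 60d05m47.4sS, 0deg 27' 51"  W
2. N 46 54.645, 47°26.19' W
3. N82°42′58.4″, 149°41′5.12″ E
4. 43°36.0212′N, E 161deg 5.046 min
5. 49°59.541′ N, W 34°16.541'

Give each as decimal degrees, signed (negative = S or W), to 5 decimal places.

Point 1:
  φ: 60° + 5/60 + 47.4/3600 = 60 + 0.083333 + 0.013167 = 60.096500
  S ⇒ negate
  Lon: 27′ + 51″ = 27.85000′; 0 + 27.85000/60 = 0.464167
  W → negative
Point 2:
  Latitude: 54.645′ = 0.910750°; total 46.910750
  N → positive
  Longitude: 26.19′ = 0.436500°; total 47.436500
  W → negative
Point 3:
  Lat: 82° + 42/60 + 58.4/3600 = 82 + 0.700000 + 0.016222 = 82.716222
  N → positive
  Longitude: 149 + 41/60 + 5.12/3600 = 149.684756
  E → positive
Point 4:
  Lat: 36.0212′ = 0.600353°; total 43.600353
  N ⇒ keep positive
  Lon: 161 + 5.046/60 = 161.084100
  E → positive
Point 5:
  φ: 59.541′ = 0.992350°; total 49.992350
  N → positive
  λ: 16.541′ = 0.275683°; total 34.275683
  W → negative

1. -60.09650, -0.46417
2. 46.91075, -47.43650
3. 82.71622, 149.68476
4. 43.60035, 161.08410
5. 49.99235, -34.27568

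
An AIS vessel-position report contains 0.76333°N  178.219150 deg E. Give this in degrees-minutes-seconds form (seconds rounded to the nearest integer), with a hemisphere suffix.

0°45′48″ N, 178°13′9″ E

φ: 0.763330 × 60 = 45.79980′ → 45′, remainder × 60 = 47.99″
Longitude: 0.219150 × 60 = 13.14900′ → 13′, remainder × 60 = 8.94″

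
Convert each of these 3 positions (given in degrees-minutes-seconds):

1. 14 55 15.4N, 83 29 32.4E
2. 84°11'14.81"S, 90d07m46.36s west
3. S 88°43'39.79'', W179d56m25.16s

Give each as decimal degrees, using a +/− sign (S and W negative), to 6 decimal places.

1. 14.920944, 83.492333
2. -84.187447, -90.129544
3. -88.727719, -179.940322

Point 1:
  φ: 14° + 55/60 + 15.4/3600 = 14 + 0.916667 + 0.004278 = 14.9209444
  N → positive
  λ: 29′ + 32.4″ = 29.54000′; 83 + 29.54000/60 = 83.4923333
  E ⇒ keep positive
Point 2:
  Lat: 84° + 11/60 + 14.81/3600 = 84 + 0.183333 + 0.004114 = 84.1874472
  hemisphere S, so the sign is −
  Lon: 90 + 7/60 + 46.36/3600 = 90.1295444
  W → negative
Point 3:
  Latitude: 43′ + 39.79″ = 43.66317′; 88 + 43.66317/60 = 88.7277194
  S → negative
  Lon: 179° + 56/60 + 25.16/3600 = 179 + 0.933333 + 0.006989 = 179.9403222
  hemisphere W, so the sign is −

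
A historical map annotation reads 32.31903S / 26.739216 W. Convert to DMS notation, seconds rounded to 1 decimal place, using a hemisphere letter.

32°19′8.5″ S, 26°44′21.2″ W

Lat: 0.319030° → 19.14180′; 0.14180 × 60 = 8.508″
λ: 0.739216° → 44.35296′; 0.35296 × 60 = 21.178″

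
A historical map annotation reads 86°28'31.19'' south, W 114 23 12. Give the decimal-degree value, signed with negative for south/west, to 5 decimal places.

Lat: 86° + 28/60 + 31.19/3600 = 86 + 0.466667 + 0.008664 = 86.475331
S → negative
λ: 23′ + 12″ = 23.20000′; 114 + 23.20000/60 = 114.386667
hemisphere W, so the sign is −

-86.47533, -114.38667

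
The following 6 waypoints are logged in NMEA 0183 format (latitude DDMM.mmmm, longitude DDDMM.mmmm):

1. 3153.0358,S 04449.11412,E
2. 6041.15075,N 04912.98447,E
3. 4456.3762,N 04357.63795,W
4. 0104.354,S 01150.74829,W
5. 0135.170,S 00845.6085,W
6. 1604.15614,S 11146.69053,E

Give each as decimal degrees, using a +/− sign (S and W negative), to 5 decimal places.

1. -31.88393, 44.81857
2. 60.68585, 49.21641
3. 44.93960, -43.96063
4. -1.07257, -11.84580
5. -1.58617, -8.76014
6. -16.06927, 111.77818

Point 1:
  φ: degrees = first 2 digits = 31, minutes = 53.0358; 31 + 53.0358/60 = 31.883930
  hemisphere S, so the sign is −
  Lon: degrees = first 3 digits = 44, minutes = 49.11412; 44 + 49.11412/60 = 44.818569
  E → positive
Point 2:
  φ: degrees = first 2 digits = 60, minutes = 41.15075; 60 + 41.15075/60 = 60.685846
  N ⇒ keep positive
  Lon: degrees = first 3 digits = 49, minutes = 12.98447; 49 + 12.98447/60 = 49.216408
  E ⇒ keep positive
Point 3:
  Lat: split at 2 digits → 44° and 56.3762′; 44 + 56.3762/60 = 44.939603
  N → positive
  λ: degrees = first 3 digits = 43, minutes = 57.63795; 43 + 57.63795/60 = 43.960633
  W → negative
Point 4:
  Latitude: degrees = first 2 digits = 1, minutes = 4.354; 1 + 4.354/60 = 1.072567
  S → negative
  Lon: degrees = first 3 digits = 11, minutes = 50.74829; 11 + 50.74829/60 = 11.845805
  W → negative
Point 5:
  Lat: split at 2 digits → 01° and 35.17′; 1 + 35.17/60 = 1.586167
  hemisphere S, so the sign is −
  λ: degrees = first 3 digits = 8, minutes = 45.6085; 8 + 45.6085/60 = 8.760142
  W ⇒ negate
Point 6:
  φ: degrees = first 2 digits = 16, minutes = 4.15614; 16 + 4.15614/60 = 16.069269
  S → negative
  Lon: degrees = first 3 digits = 111, minutes = 46.69053; 111 + 46.69053/60 = 111.778176
  E → positive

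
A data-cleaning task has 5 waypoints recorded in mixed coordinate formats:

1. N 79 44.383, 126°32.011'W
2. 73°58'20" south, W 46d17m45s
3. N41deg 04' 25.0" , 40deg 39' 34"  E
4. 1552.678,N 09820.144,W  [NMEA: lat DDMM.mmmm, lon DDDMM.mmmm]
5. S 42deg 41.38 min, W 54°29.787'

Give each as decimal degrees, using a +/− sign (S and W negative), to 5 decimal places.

Point 1:
  φ: 44.383′ = 0.739717°; total 79.739717
  N → positive
  Lon: 32.011′ = 0.533517°; total 126.533517
  W → negative
Point 2:
  φ: 58′ + 20″ = 58.33333′; 73 + 58.33333/60 = 73.972222
  hemisphere S, so the sign is −
  λ: 17′ + 45″ = 17.75000′; 46 + 17.75000/60 = 46.295833
  W ⇒ negate
Point 3:
  φ: 41° + 4/60 + 25/3600 = 41 + 0.066667 + 0.006944 = 41.073611
  N → positive
  λ: 40° + 39/60 + 34/3600 = 40 + 0.650000 + 0.009444 = 40.659444
  E ⇒ keep positive
Point 4:
  φ: degrees = first 2 digits = 15, minutes = 52.678; 15 + 52.678/60 = 15.877967
  N → positive
  Lon: split at 3 digits → 098° and 20.144′; 98 + 20.144/60 = 98.335733
  hemisphere W, so the sign is −
Point 5:
  Lat: 42 + 41.38/60 = 42.689667
  S ⇒ negate
  Lon: 54 + 29.787/60 = 54.496450
  W ⇒ negate

1. 79.73972, -126.53352
2. -73.97222, -46.29583
3. 41.07361, 40.65944
4. 15.87797, -98.33573
5. -42.68967, -54.49645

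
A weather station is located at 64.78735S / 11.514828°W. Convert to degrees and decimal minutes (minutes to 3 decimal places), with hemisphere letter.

64° 47.241′ S, 11° 30.890′ W

Lat: 64° + 0.787350 × 60 = 64° 47.24100′
λ: 11° + 0.514828 × 60 = 11° 30.88968′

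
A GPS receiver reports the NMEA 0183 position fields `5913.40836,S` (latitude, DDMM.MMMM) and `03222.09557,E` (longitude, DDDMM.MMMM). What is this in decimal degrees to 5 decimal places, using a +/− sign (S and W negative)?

Latitude: degrees = first 2 digits = 59, minutes = 13.40836; 59 + 13.40836/60 = 59.223473
S → negative
λ: degrees = first 3 digits = 32, minutes = 22.09557; 32 + 22.09557/60 = 32.368260
E → positive

-59.22347, 32.36826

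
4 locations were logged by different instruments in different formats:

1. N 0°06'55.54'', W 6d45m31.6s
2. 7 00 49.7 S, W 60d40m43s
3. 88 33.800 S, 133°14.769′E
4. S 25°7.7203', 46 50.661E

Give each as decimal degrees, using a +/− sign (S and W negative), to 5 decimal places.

1. 0.11543, -6.75878
2. -7.01381, -60.67861
3. -88.56333, 133.24615
4. -25.12867, 46.84435

Point 1:
  Lat: 0 + 6/60 + 55.54/3600 = 0.115428
  N → positive
  Longitude: 6 + 45/60 + 31.6/3600 = 6.758778
  W → negative
Point 2:
  φ: 7° + 0/60 + 49.7/3600 = 7 + 0.000000 + 0.013806 = 7.013806
  S → negative
  λ: 40′ + 43″ = 40.71667′; 60 + 40.71667/60 = 60.678611
  W → negative
Point 3:
  Lat: 33.8′ = 0.563333°; total 88.563333
  S ⇒ negate
  Lon: 14.769′ = 0.246150°; total 133.246150
  E ⇒ keep positive
Point 4:
  φ: 7.7203′ = 0.128672°; total 25.128672
  hemisphere S, so the sign is −
  Longitude: 46 + 50.661/60 = 46.844350
  E ⇒ keep positive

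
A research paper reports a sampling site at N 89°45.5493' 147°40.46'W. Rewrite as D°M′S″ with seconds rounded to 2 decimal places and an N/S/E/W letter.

89°45′32.96″ N, 147°40′27.60″ W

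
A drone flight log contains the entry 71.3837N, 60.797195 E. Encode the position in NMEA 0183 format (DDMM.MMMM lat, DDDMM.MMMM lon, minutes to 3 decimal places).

7123.022,N / 06047.832,E

Lat: 71° + 0.383700 × 60 = 71° 23.02200′
λ: fractional part 0.797195 → 47.83170 minutes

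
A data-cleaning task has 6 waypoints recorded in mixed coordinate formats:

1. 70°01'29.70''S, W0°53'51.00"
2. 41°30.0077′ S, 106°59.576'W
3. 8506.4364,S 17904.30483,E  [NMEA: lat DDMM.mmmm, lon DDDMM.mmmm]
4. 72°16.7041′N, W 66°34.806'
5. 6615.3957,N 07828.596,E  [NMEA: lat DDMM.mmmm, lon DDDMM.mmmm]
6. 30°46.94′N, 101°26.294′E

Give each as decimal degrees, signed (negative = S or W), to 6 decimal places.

1. -70.024917, -0.897500
2. -41.500128, -106.992933
3. -85.107273, 179.071747
4. 72.278402, -66.580100
5. 66.256595, 78.476600
6. 30.782333, 101.438233

Point 1:
  Lat: 70 + 1/60 + 29.7/3600 = 70.0249167
  S → negative
  Lon: 0° + 53/60 + 51/3600 = 0 + 0.883333 + 0.014167 = 0.8975000
  hemisphere W, so the sign is −
Point 2:
  Lat: 41 + 30.0077/60 = 41.5001283
  S → negative
  Lon: 59.576′ = 0.992933°; total 106.9929333
  hemisphere W, so the sign is −
Point 3:
  Lat: degrees = first 2 digits = 85, minutes = 6.4364; 85 + 6.4364/60 = 85.1072733
  hemisphere S, so the sign is −
  Longitude: degrees = first 3 digits = 179, minutes = 4.30483; 179 + 4.30483/60 = 179.0717472
  E ⇒ keep positive
Point 4:
  φ: 72 + 16.7041/60 = 72.2784017
  N → positive
  λ: 66 + 34.806/60 = 66.5801000
  W ⇒ negate
Point 5:
  φ: degrees = first 2 digits = 66, minutes = 15.3957; 66 + 15.3957/60 = 66.2565950
  N ⇒ keep positive
  Lon: degrees = first 3 digits = 78, minutes = 28.596; 78 + 28.596/60 = 78.4766000
  E → positive
Point 6:
  φ: 30 + 46.94/60 = 30.7823333
  N → positive
  Lon: 26.294′ = 0.438233°; total 101.4382333
  E ⇒ keep positive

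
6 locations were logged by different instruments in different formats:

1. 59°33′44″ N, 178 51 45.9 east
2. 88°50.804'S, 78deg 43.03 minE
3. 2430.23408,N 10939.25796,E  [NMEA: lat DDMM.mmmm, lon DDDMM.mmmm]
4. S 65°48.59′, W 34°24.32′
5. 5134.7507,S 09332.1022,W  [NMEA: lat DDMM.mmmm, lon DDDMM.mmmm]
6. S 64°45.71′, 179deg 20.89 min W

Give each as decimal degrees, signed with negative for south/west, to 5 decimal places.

1. 59.56222, 178.86275
2. -88.84673, 78.71717
3. 24.50390, 109.65430
4. -65.80983, -34.40533
5. -51.57918, -93.53504
6. -64.76183, -179.34817

Point 1:
  Lat: 59 + 33/60 + 44/3600 = 59.562222
  N ⇒ keep positive
  λ: 178° + 51/60 + 45.9/3600 = 178 + 0.850000 + 0.012750 = 178.862750
  E → positive
Point 2:
  Lat: 88 + 50.804/60 = 88.846733
  hemisphere S, so the sign is −
  λ: 78 + 43.03/60 = 78.717167
  E → positive
Point 3:
  Lat: split at 2 digits → 24° and 30.23408′; 24 + 30.23408/60 = 24.503901
  N ⇒ keep positive
  λ: degrees = first 3 digits = 109, minutes = 39.25796; 109 + 39.25796/60 = 109.654299
  E → positive
Point 4:
  φ: 65 + 48.59/60 = 65.809833
  S → negative
  Longitude: 24.32′ = 0.405333°; total 34.405333
  W ⇒ negate
Point 5:
  Latitude: split at 2 digits → 51° and 34.7507′; 51 + 34.7507/60 = 51.579178
  S → negative
  Lon: degrees = first 3 digits = 93, minutes = 32.1022; 93 + 32.1022/60 = 93.535037
  hemisphere W, so the sign is −
Point 6:
  φ: 45.71′ = 0.761833°; total 64.761833
  S ⇒ negate
  Lon: 20.89′ = 0.348167°; total 179.348167
  W → negative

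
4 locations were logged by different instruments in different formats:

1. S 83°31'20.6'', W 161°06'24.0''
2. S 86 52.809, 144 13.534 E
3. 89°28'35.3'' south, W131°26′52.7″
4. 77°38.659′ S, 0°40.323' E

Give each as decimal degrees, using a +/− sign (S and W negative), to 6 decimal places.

Point 1:
  φ: 83° + 31/60 + 20.6/3600 = 83 + 0.516667 + 0.005722 = 83.5223889
  S → negative
  Lon: 6′ + 24″ = 6.40000′; 161 + 6.40000/60 = 161.1066667
  hemisphere W, so the sign is −
Point 2:
  Latitude: 86 + 52.809/60 = 86.8801500
  hemisphere S, so the sign is −
  λ: 144 + 13.534/60 = 144.2255667
  E ⇒ keep positive
Point 3:
  Lat: 28′ + 35.3″ = 28.58833′; 89 + 28.58833/60 = 89.4764722
  S ⇒ negate
  λ: 131° + 26/60 + 52.7/3600 = 131 + 0.433333 + 0.014639 = 131.4479722
  W ⇒ negate
Point 4:
  Latitude: 77 + 38.659/60 = 77.6443167
  S ⇒ negate
  Lon: 0 + 40.323/60 = 0.6720500
  E → positive

1. -83.522389, -161.106667
2. -86.880150, 144.225567
3. -89.476472, -131.447972
4. -77.644317, 0.672050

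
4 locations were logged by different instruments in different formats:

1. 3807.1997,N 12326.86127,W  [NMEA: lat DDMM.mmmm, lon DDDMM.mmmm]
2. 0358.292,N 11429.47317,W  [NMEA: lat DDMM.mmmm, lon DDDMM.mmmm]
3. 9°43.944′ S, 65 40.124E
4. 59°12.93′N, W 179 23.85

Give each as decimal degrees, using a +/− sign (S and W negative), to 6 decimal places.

1. 38.119995, -123.447688
2. 3.971533, -114.491220
3. -9.732400, 65.668733
4. 59.215500, -179.397500

Point 1:
  Lat: split at 2 digits → 38° and 7.1997′; 38 + 7.1997/60 = 38.1199950
  N ⇒ keep positive
  Lon: split at 3 digits → 123° and 26.86127′; 123 + 26.86127/60 = 123.4476878
  hemisphere W, so the sign is −
Point 2:
  Lat: degrees = first 2 digits = 3, minutes = 58.292; 3 + 58.292/60 = 3.9715333
  N ⇒ keep positive
  Longitude: split at 3 digits → 114° and 29.47317′; 114 + 29.47317/60 = 114.4912195
  W ⇒ negate
Point 3:
  Latitude: 43.944′ = 0.732400°; total 9.7324000
  S ⇒ negate
  Longitude: 40.124′ = 0.668733°; total 65.6687333
  E ⇒ keep positive
Point 4:
  Lat: 12.93′ = 0.215500°; total 59.2155000
  N → positive
  Lon: 23.85′ = 0.397500°; total 179.3975000
  W ⇒ negate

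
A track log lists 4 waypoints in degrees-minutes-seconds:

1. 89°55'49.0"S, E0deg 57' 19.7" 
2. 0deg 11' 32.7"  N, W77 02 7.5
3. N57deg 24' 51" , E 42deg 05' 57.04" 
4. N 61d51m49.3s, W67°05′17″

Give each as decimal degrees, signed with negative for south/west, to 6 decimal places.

1. -89.930278, 0.955472
2. 0.192417, -77.035417
3. 57.414167, 42.099178
4. 61.863694, -67.088056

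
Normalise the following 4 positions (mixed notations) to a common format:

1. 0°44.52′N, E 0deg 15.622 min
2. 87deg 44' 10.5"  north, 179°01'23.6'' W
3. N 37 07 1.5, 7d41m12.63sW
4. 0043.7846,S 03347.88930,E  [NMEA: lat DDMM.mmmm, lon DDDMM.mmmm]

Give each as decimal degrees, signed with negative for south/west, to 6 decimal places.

1. 0.742000, 0.260367
2. 87.736250, -179.023222
3. 37.117083, -7.686842
4. -0.729743, 33.798155

Point 1:
  Lat: 44.52′ = 0.742000°; total 0.7420000
  N → positive
  λ: 15.622′ = 0.260367°; total 0.2603667
  E ⇒ keep positive
Point 2:
  φ: 87 + 44/60 + 10.5/3600 = 87.7362500
  N ⇒ keep positive
  λ: 179° + 1/60 + 23.6/3600 = 179 + 0.016667 + 0.006556 = 179.0232222
  W ⇒ negate
Point 3:
  φ: 7′ + 1.5″ = 7.02500′; 37 + 7.02500/60 = 37.1170833
  N → positive
  Longitude: 41′ + 12.63″ = 41.21050′; 7 + 41.21050/60 = 7.6868417
  W ⇒ negate
Point 4:
  Lat: degrees = first 2 digits = 0, minutes = 43.7846; 0 + 43.7846/60 = 0.7297433
  S ⇒ negate
  λ: degrees = first 3 digits = 33, minutes = 47.8893; 33 + 47.8893/60 = 33.7981550
  E → positive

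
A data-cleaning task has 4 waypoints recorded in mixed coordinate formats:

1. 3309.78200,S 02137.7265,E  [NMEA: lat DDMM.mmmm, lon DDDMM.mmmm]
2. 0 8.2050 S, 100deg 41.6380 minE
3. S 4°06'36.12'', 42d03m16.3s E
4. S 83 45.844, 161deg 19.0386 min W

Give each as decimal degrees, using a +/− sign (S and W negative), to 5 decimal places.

Point 1:
  φ: split at 2 digits → 33° and 9.782′; 33 + 9.782/60 = 33.163033
  S → negative
  Lon: split at 3 digits → 021° and 37.7265′; 21 + 37.7265/60 = 21.628775
  E → positive
Point 2:
  Lat: 0 + 8.205/60 = 0.136750
  S → negative
  λ: 41.638′ = 0.693967°; total 100.693967
  E ⇒ keep positive
Point 3:
  φ: 4 + 6/60 + 36.12/3600 = 4.110033
  S → negative
  Lon: 42° + 3/60 + 16.3/3600 = 42 + 0.050000 + 0.004528 = 42.054528
  E → positive
Point 4:
  Latitude: 83 + 45.844/60 = 83.764067
  S → negative
  Lon: 19.0386′ = 0.317310°; total 161.317310
  W → negative

1. -33.16303, 21.62878
2. -0.13675, 100.69397
3. -4.11003, 42.05453
4. -83.76407, -161.31731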